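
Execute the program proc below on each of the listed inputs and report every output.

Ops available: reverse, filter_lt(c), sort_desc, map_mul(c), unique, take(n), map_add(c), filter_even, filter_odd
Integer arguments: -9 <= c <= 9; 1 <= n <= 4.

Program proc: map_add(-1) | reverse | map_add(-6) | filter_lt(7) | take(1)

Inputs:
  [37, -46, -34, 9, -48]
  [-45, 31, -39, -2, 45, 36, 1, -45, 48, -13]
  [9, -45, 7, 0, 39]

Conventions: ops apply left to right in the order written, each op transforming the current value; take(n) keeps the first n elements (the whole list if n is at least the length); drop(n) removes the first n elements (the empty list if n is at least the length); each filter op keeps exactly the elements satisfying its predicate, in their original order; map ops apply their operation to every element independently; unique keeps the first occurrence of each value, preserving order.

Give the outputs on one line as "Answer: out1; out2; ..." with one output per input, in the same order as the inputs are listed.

[-55]; [-20]; [-7]

Execution, op by op:
  [37, -46, -34, 9, -48] -> [36, -47, -35, 8, -49] -> [-49, 8, -35, -47, 36] -> [-55, 2, -41, -53, 30] -> [-55, 2, -41, -53] -> [-55]
  [-45, 31, -39, -2, 45, 36, 1, -45, 48, -13] -> [-46, 30, -40, -3, 44, 35, 0, -46, 47, -14] -> [-14, 47, -46, 0, 35, 44, -3, -40, 30, -46] -> [-20, 41, -52, -6, 29, 38, -9, -46, 24, -52] -> [-20, -52, -6, -9, -46, -52] -> [-20]
  [9, -45, 7, 0, 39] -> [8, -46, 6, -1, 38] -> [38, -1, 6, -46, 8] -> [32, -7, 0, -52, 2] -> [-7, 0, -52, 2] -> [-7]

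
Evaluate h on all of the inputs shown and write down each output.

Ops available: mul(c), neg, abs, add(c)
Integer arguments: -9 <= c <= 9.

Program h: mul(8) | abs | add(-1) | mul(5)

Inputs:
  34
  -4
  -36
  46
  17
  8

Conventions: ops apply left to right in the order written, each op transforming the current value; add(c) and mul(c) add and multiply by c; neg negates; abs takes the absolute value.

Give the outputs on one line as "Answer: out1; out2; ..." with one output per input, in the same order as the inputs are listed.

Execution, op by op:
  34 -> 272 -> 272 -> 271 -> 1355
  -4 -> -32 -> 32 -> 31 -> 155
  -36 -> -288 -> 288 -> 287 -> 1435
  46 -> 368 -> 368 -> 367 -> 1835
  17 -> 136 -> 136 -> 135 -> 675
  8 -> 64 -> 64 -> 63 -> 315

1355; 155; 1435; 1835; 675; 315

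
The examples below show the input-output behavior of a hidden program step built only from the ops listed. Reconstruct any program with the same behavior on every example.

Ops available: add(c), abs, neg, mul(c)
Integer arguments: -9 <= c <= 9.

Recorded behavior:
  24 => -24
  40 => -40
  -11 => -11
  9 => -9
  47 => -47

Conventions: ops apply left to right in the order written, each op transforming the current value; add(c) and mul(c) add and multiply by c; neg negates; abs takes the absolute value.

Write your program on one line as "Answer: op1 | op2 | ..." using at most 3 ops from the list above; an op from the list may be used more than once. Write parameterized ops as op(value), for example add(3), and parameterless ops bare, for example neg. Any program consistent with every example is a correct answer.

neg | abs | neg

Check, running the answer program on each example:
  24 -> -24 -> 24 -> -24
  40 -> -40 -> 40 -> -40
  -11 -> 11 -> 11 -> -11
  9 -> -9 -> 9 -> -9
  47 -> -47 -> 47 -> -47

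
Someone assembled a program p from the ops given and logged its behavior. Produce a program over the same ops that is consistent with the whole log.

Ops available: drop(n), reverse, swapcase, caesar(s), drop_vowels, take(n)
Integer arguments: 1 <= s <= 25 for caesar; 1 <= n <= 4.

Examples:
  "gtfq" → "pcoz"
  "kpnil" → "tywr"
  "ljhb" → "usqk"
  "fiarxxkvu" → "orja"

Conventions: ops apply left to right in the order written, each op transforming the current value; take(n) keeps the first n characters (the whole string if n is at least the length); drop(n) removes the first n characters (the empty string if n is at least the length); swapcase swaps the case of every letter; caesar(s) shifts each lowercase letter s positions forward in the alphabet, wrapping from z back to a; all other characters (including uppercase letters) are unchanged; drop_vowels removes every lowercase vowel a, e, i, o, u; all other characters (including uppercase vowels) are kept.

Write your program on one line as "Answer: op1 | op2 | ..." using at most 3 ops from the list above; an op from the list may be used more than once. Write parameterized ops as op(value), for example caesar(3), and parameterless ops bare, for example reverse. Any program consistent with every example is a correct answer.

caesar(9) | take(4)

Check, running the answer program on each example:
  "gtfq" -> "pcoz" -> "pcoz"
  "kpnil" -> "tywru" -> "tywr"
  "ljhb" -> "usqk" -> "usqk"
  "fiarxxkvu" -> "orjaggted" -> "orja"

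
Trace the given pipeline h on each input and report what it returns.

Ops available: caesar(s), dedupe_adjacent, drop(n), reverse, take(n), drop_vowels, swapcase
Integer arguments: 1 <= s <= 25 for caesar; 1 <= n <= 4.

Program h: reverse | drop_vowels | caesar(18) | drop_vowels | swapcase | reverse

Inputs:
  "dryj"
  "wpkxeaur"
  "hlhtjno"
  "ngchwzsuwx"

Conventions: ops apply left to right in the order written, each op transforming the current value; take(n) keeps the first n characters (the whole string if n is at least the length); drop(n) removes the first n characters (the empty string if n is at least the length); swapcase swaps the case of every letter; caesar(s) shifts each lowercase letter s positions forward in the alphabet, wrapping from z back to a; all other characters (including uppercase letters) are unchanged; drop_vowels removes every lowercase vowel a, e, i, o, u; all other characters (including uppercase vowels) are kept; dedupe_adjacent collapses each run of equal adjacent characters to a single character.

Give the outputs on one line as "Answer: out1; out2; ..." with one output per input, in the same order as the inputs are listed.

"VJQB"; "HCPJ"; "ZDZLBF"; "FYZRKP"

Execution, op by op:
  "dryj" -> "jyrd" -> "jyrd" -> "bqjv" -> "bqjv" -> "BQJV" -> "VJQB"
  "wpkxeaur" -> "ruaexkpw" -> "rxkpw" -> "jpcho" -> "jpch" -> "JPCH" -> "HCPJ"
  "hlhtjno" -> "onjthlh" -> "njthlh" -> "fblzdz" -> "fblzdz" -> "FBLZDZ" -> "ZDZLBF"
  "ngchwzsuwx" -> "xwuszwhcgn" -> "xwszwhcgn" -> "pokrozuyf" -> "pkrzyf" -> "PKRZYF" -> "FYZRKP"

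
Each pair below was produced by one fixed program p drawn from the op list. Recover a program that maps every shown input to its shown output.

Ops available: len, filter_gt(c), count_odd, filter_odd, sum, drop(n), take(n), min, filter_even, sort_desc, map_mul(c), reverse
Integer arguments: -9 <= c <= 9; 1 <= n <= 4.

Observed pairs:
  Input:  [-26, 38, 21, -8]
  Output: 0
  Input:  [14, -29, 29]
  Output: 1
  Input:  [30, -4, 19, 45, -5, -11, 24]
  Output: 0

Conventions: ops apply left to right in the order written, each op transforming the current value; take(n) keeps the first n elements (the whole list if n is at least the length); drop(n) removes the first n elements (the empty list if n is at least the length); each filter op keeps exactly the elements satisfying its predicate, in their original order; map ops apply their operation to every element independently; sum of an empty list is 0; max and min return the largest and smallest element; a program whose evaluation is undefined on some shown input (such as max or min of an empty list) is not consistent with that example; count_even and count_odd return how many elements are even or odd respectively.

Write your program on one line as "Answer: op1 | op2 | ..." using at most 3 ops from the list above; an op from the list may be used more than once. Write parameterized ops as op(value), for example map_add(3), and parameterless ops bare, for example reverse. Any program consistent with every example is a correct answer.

reverse | take(1) | count_odd

Check, running the answer program on each example:
  [-26, 38, 21, -8] -> [-8, 21, 38, -26] -> [-8] -> 0
  [14, -29, 29] -> [29, -29, 14] -> [29] -> 1
  [30, -4, 19, 45, -5, -11, 24] -> [24, -11, -5, 45, 19, -4, 30] -> [24] -> 0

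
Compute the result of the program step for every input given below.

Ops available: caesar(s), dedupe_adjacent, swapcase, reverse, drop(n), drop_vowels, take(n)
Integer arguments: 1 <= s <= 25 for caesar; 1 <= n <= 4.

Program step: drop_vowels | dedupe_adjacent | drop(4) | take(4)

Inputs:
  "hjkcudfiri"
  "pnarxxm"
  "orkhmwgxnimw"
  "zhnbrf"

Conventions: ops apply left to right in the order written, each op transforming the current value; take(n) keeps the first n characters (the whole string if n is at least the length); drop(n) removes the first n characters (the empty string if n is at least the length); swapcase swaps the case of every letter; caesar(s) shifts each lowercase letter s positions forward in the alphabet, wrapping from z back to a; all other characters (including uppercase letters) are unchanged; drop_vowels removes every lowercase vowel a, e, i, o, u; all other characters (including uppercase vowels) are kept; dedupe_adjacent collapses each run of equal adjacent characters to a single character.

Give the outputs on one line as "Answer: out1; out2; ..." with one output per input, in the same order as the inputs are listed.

"dfr"; "m"; "wgxn"; "rf"

Execution, op by op:
  "hjkcudfiri" -> "hjkcdfr" -> "hjkcdfr" -> "dfr" -> "dfr"
  "pnarxxm" -> "pnrxxm" -> "pnrxm" -> "m" -> "m"
  "orkhmwgxnimw" -> "rkhmwgxnmw" -> "rkhmwgxnmw" -> "wgxnmw" -> "wgxn"
  "zhnbrf" -> "zhnbrf" -> "zhnbrf" -> "rf" -> "rf"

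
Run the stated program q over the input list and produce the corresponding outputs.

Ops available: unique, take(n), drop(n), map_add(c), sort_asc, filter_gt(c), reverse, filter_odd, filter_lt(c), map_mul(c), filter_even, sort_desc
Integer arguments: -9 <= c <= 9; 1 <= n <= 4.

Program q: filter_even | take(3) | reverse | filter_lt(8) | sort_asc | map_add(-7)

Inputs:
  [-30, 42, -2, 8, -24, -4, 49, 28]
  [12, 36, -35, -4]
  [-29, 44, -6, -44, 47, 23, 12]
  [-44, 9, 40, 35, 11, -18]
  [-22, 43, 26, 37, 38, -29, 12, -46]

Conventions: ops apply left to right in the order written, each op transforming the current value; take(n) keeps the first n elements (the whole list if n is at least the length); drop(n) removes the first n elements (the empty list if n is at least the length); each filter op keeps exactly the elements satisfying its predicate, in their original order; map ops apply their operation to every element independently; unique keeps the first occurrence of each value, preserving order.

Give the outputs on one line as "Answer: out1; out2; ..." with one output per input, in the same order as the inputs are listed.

Execution, op by op:
  [-30, 42, -2, 8, -24, -4, 49, 28] -> [-30, 42, -2, 8, -24, -4, 28] -> [-30, 42, -2] -> [-2, 42, -30] -> [-2, -30] -> [-30, -2] -> [-37, -9]
  [12, 36, -35, -4] -> [12, 36, -4] -> [12, 36, -4] -> [-4, 36, 12] -> [-4] -> [-4] -> [-11]
  [-29, 44, -6, -44, 47, 23, 12] -> [44, -6, -44, 12] -> [44, -6, -44] -> [-44, -6, 44] -> [-44, -6] -> [-44, -6] -> [-51, -13]
  [-44, 9, 40, 35, 11, -18] -> [-44, 40, -18] -> [-44, 40, -18] -> [-18, 40, -44] -> [-18, -44] -> [-44, -18] -> [-51, -25]
  [-22, 43, 26, 37, 38, -29, 12, -46] -> [-22, 26, 38, 12, -46] -> [-22, 26, 38] -> [38, 26, -22] -> [-22] -> [-22] -> [-29]

[-37, -9]; [-11]; [-51, -13]; [-51, -25]; [-29]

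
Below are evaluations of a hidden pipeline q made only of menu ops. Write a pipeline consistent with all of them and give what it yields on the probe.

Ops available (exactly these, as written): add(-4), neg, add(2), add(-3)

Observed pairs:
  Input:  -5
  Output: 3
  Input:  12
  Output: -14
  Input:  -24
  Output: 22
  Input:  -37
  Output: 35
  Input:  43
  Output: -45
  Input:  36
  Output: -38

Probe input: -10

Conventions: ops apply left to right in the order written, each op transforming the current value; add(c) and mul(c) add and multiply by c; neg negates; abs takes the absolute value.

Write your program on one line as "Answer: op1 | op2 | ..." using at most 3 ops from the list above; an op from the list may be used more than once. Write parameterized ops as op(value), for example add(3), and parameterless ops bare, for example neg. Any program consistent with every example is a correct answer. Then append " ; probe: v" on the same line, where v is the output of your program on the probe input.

add(2) | neg ; probe: 8

Check, running the answer program on each example:
  -5 -> -3 -> 3
  12 -> 14 -> -14
  -24 -> -22 -> 22
  -37 -> -35 -> 35
  43 -> 45 -> -45
  36 -> 38 -> -38
  probe: -10 -> -8 -> 8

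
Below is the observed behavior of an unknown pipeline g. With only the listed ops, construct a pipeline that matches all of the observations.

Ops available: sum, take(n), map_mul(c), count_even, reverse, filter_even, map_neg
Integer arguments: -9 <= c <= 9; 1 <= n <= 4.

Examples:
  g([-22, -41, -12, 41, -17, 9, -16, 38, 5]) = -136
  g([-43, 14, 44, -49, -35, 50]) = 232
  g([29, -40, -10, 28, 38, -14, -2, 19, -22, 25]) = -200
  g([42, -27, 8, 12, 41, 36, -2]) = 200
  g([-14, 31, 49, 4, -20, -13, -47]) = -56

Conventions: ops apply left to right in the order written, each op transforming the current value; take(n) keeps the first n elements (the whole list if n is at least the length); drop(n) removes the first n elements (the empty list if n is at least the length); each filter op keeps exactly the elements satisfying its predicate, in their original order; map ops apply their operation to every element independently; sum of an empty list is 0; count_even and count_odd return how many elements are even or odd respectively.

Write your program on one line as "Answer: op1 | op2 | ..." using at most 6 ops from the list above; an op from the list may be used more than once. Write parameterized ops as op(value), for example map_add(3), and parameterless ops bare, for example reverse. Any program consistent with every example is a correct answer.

take(3) | filter_even | map_mul(4) | reverse | sum

Check, running the answer program on each example:
  [-22, -41, -12, 41, -17, 9, -16, 38, 5] -> [-22, -41, -12] -> [-22, -12] -> [-88, -48] -> [-48, -88] -> -136
  [-43, 14, 44, -49, -35, 50] -> [-43, 14, 44] -> [14, 44] -> [56, 176] -> [176, 56] -> 232
  [29, -40, -10, 28, 38, -14, -2, 19, -22, 25] -> [29, -40, -10] -> [-40, -10] -> [-160, -40] -> [-40, -160] -> -200
  [42, -27, 8, 12, 41, 36, -2] -> [42, -27, 8] -> [42, 8] -> [168, 32] -> [32, 168] -> 200
  [-14, 31, 49, 4, -20, -13, -47] -> [-14, 31, 49] -> [-14] -> [-56] -> [-56] -> -56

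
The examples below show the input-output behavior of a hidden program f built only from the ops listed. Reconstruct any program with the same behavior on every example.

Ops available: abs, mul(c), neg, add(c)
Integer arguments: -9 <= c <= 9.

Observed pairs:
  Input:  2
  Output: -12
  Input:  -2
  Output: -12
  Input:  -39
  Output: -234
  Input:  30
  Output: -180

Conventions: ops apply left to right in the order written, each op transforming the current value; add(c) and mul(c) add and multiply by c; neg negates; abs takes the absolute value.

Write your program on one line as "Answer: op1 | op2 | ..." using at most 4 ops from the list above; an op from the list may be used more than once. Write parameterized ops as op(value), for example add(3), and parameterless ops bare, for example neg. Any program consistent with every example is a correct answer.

neg | mul(6) | abs | neg

Check, running the answer program on each example:
  2 -> -2 -> -12 -> 12 -> -12
  -2 -> 2 -> 12 -> 12 -> -12
  -39 -> 39 -> 234 -> 234 -> -234
  30 -> -30 -> -180 -> 180 -> -180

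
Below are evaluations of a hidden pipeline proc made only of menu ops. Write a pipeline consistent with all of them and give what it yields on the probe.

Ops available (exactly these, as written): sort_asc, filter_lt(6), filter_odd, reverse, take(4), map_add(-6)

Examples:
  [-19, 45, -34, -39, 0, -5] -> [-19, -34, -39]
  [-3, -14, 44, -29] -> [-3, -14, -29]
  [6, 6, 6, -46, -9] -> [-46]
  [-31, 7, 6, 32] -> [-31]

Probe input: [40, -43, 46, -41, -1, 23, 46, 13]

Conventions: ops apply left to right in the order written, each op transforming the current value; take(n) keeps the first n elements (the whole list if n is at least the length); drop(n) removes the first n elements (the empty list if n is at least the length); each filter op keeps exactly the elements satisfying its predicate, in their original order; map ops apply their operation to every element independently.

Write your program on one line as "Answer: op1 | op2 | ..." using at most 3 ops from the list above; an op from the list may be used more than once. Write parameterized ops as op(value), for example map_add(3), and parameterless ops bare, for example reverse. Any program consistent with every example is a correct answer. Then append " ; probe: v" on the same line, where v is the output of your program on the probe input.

take(4) | filter_lt(6) ; probe: [-43, -41]

Check, running the answer program on each example:
  [-19, 45, -34, -39, 0, -5] -> [-19, 45, -34, -39] -> [-19, -34, -39]
  [-3, -14, 44, -29] -> [-3, -14, 44, -29] -> [-3, -14, -29]
  [6, 6, 6, -46, -9] -> [6, 6, 6, -46] -> [-46]
  [-31, 7, 6, 32] -> [-31, 7, 6, 32] -> [-31]
  probe: [40, -43, 46, -41, -1, 23, 46, 13] -> [40, -43, 46, -41] -> [-43, -41]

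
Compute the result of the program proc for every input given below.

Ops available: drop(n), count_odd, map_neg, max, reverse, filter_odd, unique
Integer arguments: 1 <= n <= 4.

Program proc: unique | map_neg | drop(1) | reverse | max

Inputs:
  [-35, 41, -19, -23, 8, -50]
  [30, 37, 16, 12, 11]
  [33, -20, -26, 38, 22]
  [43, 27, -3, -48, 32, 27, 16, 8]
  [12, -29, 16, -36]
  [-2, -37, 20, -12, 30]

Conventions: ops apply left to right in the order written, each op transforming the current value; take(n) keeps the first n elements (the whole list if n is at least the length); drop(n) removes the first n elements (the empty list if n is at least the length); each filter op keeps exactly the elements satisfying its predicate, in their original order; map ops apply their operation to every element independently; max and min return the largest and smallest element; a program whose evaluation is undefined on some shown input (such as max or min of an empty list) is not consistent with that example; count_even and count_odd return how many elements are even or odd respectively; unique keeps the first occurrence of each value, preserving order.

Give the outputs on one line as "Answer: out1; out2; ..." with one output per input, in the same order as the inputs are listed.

Execution, op by op:
  [-35, 41, -19, -23, 8, -50] -> [-35, 41, -19, -23, 8, -50] -> [35, -41, 19, 23, -8, 50] -> [-41, 19, 23, -8, 50] -> [50, -8, 23, 19, -41] -> 50
  [30, 37, 16, 12, 11] -> [30, 37, 16, 12, 11] -> [-30, -37, -16, -12, -11] -> [-37, -16, -12, -11] -> [-11, -12, -16, -37] -> -11
  [33, -20, -26, 38, 22] -> [33, -20, -26, 38, 22] -> [-33, 20, 26, -38, -22] -> [20, 26, -38, -22] -> [-22, -38, 26, 20] -> 26
  [43, 27, -3, -48, 32, 27, 16, 8] -> [43, 27, -3, -48, 32, 16, 8] -> [-43, -27, 3, 48, -32, -16, -8] -> [-27, 3, 48, -32, -16, -8] -> [-8, -16, -32, 48, 3, -27] -> 48
  [12, -29, 16, -36] -> [12, -29, 16, -36] -> [-12, 29, -16, 36] -> [29, -16, 36] -> [36, -16, 29] -> 36
  [-2, -37, 20, -12, 30] -> [-2, -37, 20, -12, 30] -> [2, 37, -20, 12, -30] -> [37, -20, 12, -30] -> [-30, 12, -20, 37] -> 37

50; -11; 26; 48; 36; 37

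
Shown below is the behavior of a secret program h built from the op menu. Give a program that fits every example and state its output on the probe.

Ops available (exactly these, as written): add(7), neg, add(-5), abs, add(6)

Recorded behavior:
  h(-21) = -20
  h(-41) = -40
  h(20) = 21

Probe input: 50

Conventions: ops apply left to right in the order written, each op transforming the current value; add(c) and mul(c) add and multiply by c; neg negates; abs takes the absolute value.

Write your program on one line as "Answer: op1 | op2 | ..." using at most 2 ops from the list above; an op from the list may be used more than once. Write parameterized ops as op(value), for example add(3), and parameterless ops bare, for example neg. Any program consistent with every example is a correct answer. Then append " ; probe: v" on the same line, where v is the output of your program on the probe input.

add(6) | add(-5) ; probe: 51

Check, running the answer program on each example:
  -21 -> -15 -> -20
  -41 -> -35 -> -40
  20 -> 26 -> 21
  probe: 50 -> 56 -> 51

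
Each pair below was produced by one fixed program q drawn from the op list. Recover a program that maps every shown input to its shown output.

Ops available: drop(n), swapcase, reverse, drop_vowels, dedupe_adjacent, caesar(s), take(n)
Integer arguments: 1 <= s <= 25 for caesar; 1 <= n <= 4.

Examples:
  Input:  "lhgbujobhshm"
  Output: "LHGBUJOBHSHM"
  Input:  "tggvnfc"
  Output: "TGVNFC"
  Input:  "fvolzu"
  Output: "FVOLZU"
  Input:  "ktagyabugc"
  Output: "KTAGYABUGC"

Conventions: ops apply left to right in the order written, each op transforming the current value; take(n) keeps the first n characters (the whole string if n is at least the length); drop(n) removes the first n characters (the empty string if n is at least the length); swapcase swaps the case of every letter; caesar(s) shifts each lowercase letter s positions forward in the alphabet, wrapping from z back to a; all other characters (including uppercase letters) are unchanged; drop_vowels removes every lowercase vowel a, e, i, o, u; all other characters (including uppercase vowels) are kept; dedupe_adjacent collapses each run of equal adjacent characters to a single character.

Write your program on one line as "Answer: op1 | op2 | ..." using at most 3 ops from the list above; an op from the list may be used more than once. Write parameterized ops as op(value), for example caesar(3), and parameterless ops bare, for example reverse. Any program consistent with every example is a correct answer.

dedupe_adjacent | swapcase

Check, running the answer program on each example:
  "lhgbujobhshm" -> "lhgbujobhshm" -> "LHGBUJOBHSHM"
  "tggvnfc" -> "tgvnfc" -> "TGVNFC"
  "fvolzu" -> "fvolzu" -> "FVOLZU"
  "ktagyabugc" -> "ktagyabugc" -> "KTAGYABUGC"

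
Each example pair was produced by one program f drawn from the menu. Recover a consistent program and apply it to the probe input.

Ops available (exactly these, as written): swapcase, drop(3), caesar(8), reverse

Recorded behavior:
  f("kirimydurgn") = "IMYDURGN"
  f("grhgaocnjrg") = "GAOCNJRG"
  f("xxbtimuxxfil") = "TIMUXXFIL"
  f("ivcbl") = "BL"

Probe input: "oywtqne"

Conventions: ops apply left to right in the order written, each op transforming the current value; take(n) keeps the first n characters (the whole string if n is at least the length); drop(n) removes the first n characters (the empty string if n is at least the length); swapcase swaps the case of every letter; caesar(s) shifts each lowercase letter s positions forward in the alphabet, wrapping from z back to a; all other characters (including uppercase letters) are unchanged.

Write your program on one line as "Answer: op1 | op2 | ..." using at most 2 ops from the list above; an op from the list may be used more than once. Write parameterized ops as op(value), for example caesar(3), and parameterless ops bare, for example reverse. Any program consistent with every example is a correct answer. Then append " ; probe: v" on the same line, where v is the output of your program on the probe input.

drop(3) | swapcase ; probe: "TQNE"

Check, running the answer program on each example:
  "kirimydurgn" -> "imydurgn" -> "IMYDURGN"
  "grhgaocnjrg" -> "gaocnjrg" -> "GAOCNJRG"
  "xxbtimuxxfil" -> "timuxxfil" -> "TIMUXXFIL"
  "ivcbl" -> "bl" -> "BL"
  probe: "oywtqne" -> "tqne" -> "TQNE"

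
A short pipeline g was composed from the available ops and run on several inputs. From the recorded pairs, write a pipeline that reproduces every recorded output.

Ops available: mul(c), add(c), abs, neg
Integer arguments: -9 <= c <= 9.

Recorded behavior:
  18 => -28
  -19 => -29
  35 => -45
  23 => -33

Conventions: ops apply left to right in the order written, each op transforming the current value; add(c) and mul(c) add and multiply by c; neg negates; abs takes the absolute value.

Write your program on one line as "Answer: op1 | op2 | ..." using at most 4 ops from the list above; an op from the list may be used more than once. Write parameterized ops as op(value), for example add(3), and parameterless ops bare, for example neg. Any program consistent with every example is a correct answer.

abs | add(6) | neg | add(-4)

Check, running the answer program on each example:
  18 -> 18 -> 24 -> -24 -> -28
  -19 -> 19 -> 25 -> -25 -> -29
  35 -> 35 -> 41 -> -41 -> -45
  23 -> 23 -> 29 -> -29 -> -33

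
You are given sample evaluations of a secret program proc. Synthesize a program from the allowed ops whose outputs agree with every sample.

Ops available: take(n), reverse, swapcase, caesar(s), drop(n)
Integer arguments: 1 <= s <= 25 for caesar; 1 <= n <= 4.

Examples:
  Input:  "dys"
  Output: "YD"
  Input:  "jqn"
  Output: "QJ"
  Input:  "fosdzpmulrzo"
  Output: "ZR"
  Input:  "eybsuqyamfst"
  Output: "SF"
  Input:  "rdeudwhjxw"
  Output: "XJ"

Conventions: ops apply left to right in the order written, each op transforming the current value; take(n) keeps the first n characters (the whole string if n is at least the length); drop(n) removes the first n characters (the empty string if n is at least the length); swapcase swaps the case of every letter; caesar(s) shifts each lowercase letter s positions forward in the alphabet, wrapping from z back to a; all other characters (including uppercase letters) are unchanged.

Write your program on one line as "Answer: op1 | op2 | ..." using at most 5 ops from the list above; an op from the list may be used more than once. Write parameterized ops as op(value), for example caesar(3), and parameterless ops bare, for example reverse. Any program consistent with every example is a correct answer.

reverse | swapcase | drop(1) | take(4) | take(2)

Check, running the answer program on each example:
  "dys" -> "syd" -> "SYD" -> "YD" -> "YD" -> "YD"
  "jqn" -> "nqj" -> "NQJ" -> "QJ" -> "QJ" -> "QJ"
  "fosdzpmulrzo" -> "ozrlumpzdsof" -> "OZRLUMPZDSOF" -> "ZRLUMPZDSOF" -> "ZRLU" -> "ZR"
  "eybsuqyamfst" -> "tsfmayqusbye" -> "TSFMAYQUSBYE" -> "SFMAYQUSBYE" -> "SFMA" -> "SF"
  "rdeudwhjxw" -> "wxjhwduedr" -> "WXJHWDUEDR" -> "XJHWDUEDR" -> "XJHW" -> "XJ"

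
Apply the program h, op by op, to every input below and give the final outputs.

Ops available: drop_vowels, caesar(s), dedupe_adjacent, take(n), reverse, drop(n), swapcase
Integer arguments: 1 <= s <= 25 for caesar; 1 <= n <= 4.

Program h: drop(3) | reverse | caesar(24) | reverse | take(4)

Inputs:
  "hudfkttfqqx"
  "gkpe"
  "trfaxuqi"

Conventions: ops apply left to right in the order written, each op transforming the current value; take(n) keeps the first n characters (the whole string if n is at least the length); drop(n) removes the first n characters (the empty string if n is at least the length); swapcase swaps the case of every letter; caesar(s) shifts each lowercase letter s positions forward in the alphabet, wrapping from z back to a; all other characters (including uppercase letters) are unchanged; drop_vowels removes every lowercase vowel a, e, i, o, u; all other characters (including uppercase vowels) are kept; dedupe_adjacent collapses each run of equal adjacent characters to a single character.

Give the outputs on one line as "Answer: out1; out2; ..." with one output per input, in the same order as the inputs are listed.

"dirr"; "c"; "yvso"

Execution, op by op:
  "hudfkttfqqx" -> "fkttfqqx" -> "xqqfttkf" -> "voodrrid" -> "dirrdoov" -> "dirr"
  "gkpe" -> "e" -> "e" -> "c" -> "c" -> "c"
  "trfaxuqi" -> "axuqi" -> "iquxa" -> "gosvy" -> "yvsog" -> "yvso"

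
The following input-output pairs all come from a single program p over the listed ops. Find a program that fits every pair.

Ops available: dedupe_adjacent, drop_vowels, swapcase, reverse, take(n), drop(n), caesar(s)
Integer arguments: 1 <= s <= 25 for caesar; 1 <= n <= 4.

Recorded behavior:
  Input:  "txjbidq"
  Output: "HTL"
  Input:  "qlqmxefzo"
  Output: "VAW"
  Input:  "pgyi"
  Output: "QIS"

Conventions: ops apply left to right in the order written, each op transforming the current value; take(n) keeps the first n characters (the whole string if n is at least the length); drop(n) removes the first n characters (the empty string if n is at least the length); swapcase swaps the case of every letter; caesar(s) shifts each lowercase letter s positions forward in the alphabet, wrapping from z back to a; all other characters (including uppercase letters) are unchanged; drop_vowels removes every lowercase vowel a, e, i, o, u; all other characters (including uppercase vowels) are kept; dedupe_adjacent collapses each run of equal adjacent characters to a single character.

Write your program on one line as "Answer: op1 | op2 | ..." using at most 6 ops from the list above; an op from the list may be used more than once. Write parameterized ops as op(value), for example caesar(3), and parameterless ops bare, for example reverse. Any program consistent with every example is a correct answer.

drop(1) | caesar(21) | caesar(15) | take(3) | swapcase

Check, running the answer program on each example:
  "txjbidq" -> "xjbidq" -> "sewdyl" -> "htlsna" -> "htl" -> "HTL"
  "qlqmxefzo" -> "lqmxefzo" -> "glhszauj" -> "vawhopjy" -> "vaw" -> "VAW"
  "pgyi" -> "gyi" -> "btd" -> "qis" -> "qis" -> "QIS"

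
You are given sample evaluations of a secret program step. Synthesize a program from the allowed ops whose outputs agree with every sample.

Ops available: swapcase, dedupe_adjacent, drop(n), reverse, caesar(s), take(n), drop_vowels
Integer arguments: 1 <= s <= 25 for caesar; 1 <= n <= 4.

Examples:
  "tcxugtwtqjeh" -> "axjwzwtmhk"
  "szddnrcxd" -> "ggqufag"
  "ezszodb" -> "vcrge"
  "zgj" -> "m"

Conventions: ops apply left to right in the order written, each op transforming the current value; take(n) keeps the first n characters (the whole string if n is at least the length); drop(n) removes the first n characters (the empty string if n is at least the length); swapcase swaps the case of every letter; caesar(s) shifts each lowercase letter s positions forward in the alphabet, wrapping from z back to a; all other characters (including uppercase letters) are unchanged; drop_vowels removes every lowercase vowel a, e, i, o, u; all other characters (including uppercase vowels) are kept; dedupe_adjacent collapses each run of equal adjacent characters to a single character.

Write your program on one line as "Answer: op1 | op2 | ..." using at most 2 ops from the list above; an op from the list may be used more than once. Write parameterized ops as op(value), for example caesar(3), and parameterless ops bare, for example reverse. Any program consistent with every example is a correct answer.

caesar(3) | drop(2)

Check, running the answer program on each example:
  "tcxugtwtqjeh" -> "wfaxjwzwtmhk" -> "axjwzwtmhk"
  "szddnrcxd" -> "vcggqufag" -> "ggqufag"
  "ezszodb" -> "hcvcrge" -> "vcrge"
  "zgj" -> "cjm" -> "m"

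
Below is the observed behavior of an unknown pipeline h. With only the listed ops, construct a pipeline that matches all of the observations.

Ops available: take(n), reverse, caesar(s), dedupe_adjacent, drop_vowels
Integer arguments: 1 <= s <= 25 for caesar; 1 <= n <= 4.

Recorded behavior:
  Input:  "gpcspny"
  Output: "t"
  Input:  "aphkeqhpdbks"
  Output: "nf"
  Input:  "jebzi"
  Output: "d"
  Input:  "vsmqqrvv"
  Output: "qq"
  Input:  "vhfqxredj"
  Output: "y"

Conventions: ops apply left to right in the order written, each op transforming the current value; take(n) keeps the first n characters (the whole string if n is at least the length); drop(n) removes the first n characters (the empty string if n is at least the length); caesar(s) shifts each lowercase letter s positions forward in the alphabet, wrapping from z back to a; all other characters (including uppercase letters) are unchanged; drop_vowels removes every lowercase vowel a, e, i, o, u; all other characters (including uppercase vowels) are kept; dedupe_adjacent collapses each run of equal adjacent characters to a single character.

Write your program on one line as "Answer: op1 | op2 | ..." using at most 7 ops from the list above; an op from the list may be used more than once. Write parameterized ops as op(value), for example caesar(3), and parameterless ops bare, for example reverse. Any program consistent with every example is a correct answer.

reverse | take(2) | reverse | caesar(21) | drop_vowels | reverse

Check, running the answer program on each example:
  "gpcspny" -> "ynpscpg" -> "yn" -> "ny" -> "it" -> "t" -> "t"
  "aphkeqhpdbks" -> "skbdphqekhpa" -> "sk" -> "ks" -> "fn" -> "fn" -> "nf"
  "jebzi" -> "izbej" -> "iz" -> "zi" -> "ud" -> "d" -> "d"
  "vsmqqrvv" -> "vvrqqmsv" -> "vv" -> "vv" -> "qq" -> "qq" -> "qq"
  "vhfqxredj" -> "jderxqfhv" -> "jd" -> "dj" -> "ye" -> "y" -> "y"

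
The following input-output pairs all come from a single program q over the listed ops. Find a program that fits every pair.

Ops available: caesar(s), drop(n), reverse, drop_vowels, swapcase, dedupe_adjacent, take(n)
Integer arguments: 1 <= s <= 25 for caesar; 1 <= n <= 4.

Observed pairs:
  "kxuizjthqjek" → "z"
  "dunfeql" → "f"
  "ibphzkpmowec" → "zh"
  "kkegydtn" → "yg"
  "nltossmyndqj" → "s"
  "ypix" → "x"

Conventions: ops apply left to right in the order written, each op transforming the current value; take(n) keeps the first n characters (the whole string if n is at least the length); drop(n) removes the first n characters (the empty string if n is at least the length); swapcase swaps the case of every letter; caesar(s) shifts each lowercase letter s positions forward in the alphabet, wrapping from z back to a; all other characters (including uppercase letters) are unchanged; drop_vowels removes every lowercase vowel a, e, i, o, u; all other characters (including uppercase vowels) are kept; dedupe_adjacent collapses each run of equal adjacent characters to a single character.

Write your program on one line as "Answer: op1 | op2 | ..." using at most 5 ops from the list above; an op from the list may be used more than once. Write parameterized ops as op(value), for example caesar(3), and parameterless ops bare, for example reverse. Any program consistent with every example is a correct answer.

drop(2) | drop(1) | take(2) | drop_vowels | reverse

Check, running the answer program on each example:
  "kxuizjthqjek" -> "uizjthqjek" -> "izjthqjek" -> "iz" -> "z" -> "z"
  "dunfeql" -> "nfeql" -> "feql" -> "fe" -> "f" -> "f"
  "ibphzkpmowec" -> "phzkpmowec" -> "hzkpmowec" -> "hz" -> "hz" -> "zh"
  "kkegydtn" -> "egydtn" -> "gydtn" -> "gy" -> "gy" -> "yg"
  "nltossmyndqj" -> "tossmyndqj" -> "ossmyndqj" -> "os" -> "s" -> "s"
  "ypix" -> "ix" -> "x" -> "x" -> "x" -> "x"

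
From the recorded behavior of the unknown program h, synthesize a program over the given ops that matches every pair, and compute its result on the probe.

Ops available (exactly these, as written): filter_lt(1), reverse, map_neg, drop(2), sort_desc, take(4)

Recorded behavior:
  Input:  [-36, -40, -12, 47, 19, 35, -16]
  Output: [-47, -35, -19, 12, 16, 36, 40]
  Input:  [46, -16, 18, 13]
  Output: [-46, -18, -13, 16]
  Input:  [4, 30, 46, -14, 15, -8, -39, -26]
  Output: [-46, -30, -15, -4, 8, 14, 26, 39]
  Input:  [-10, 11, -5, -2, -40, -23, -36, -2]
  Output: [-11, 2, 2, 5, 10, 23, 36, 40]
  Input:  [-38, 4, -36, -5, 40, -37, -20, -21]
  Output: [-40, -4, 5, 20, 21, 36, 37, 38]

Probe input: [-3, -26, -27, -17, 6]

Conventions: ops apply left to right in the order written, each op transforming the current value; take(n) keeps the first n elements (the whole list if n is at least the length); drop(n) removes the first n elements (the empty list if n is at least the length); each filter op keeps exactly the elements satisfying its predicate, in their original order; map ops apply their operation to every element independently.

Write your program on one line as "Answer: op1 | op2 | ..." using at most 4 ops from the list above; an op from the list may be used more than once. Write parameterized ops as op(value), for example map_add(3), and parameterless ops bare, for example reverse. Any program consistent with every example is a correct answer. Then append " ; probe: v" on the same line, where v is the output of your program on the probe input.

map_neg | sort_desc | reverse ; probe: [-6, 3, 17, 26, 27]

Check, running the answer program on each example:
  [-36, -40, -12, 47, 19, 35, -16] -> [36, 40, 12, -47, -19, -35, 16] -> [40, 36, 16, 12, -19, -35, -47] -> [-47, -35, -19, 12, 16, 36, 40]
  [46, -16, 18, 13] -> [-46, 16, -18, -13] -> [16, -13, -18, -46] -> [-46, -18, -13, 16]
  [4, 30, 46, -14, 15, -8, -39, -26] -> [-4, -30, -46, 14, -15, 8, 39, 26] -> [39, 26, 14, 8, -4, -15, -30, -46] -> [-46, -30, -15, -4, 8, 14, 26, 39]
  [-10, 11, -5, -2, -40, -23, -36, -2] -> [10, -11, 5, 2, 40, 23, 36, 2] -> [40, 36, 23, 10, 5, 2, 2, -11] -> [-11, 2, 2, 5, 10, 23, 36, 40]
  [-38, 4, -36, -5, 40, -37, -20, -21] -> [38, -4, 36, 5, -40, 37, 20, 21] -> [38, 37, 36, 21, 20, 5, -4, -40] -> [-40, -4, 5, 20, 21, 36, 37, 38]
  probe: [-3, -26, -27, -17, 6] -> [3, 26, 27, 17, -6] -> [27, 26, 17, 3, -6] -> [-6, 3, 17, 26, 27]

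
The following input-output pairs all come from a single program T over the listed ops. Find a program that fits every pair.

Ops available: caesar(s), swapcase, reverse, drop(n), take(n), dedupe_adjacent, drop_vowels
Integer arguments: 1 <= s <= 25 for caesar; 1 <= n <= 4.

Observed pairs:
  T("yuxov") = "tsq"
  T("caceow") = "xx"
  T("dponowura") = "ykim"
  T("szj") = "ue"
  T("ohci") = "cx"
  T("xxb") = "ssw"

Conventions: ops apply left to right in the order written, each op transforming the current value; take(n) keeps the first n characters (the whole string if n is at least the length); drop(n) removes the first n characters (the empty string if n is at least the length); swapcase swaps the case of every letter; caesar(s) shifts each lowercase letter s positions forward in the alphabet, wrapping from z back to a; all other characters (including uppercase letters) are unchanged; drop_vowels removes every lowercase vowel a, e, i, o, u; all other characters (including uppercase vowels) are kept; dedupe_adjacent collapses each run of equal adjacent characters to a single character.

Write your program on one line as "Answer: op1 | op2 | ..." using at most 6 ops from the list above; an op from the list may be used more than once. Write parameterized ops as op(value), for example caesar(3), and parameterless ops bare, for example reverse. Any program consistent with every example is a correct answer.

drop_vowels | caesar(8) | drop_vowels | caesar(22) | caesar(17)

Check, running the answer program on each example:
  "yuxov" -> "yxv" -> "gfd" -> "gfd" -> "cbz" -> "tsq"
  "caceow" -> "ccw" -> "kke" -> "kk" -> "gg" -> "xx"
  "dponowura" -> "dpnwr" -> "lxvez" -> "lxvz" -> "htrv" -> "ykim"
  "szj" -> "szj" -> "ahr" -> "hr" -> "dn" -> "ue"
  "ohci" -> "hc" -> "pk" -> "pk" -> "lg" -> "cx"
  "xxb" -> "xxb" -> "ffj" -> "ffj" -> "bbf" -> "ssw"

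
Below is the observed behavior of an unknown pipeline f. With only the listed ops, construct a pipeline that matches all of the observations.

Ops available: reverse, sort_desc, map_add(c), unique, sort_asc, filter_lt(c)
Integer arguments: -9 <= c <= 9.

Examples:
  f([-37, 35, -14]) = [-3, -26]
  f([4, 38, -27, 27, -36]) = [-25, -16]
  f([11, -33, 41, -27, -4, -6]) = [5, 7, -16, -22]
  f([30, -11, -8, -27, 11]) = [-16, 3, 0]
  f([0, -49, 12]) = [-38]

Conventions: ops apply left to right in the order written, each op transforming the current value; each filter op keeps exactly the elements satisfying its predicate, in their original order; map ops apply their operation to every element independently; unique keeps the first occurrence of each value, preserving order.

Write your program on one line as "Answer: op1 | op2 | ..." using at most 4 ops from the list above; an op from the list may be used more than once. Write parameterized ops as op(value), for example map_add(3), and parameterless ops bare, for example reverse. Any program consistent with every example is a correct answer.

filter_lt(-2) | map_add(2) | reverse | map_add(9)

Check, running the answer program on each example:
  [-37, 35, -14] -> [-37, -14] -> [-35, -12] -> [-12, -35] -> [-3, -26]
  [4, 38, -27, 27, -36] -> [-27, -36] -> [-25, -34] -> [-34, -25] -> [-25, -16]
  [11, -33, 41, -27, -4, -6] -> [-33, -27, -4, -6] -> [-31, -25, -2, -4] -> [-4, -2, -25, -31] -> [5, 7, -16, -22]
  [30, -11, -8, -27, 11] -> [-11, -8, -27] -> [-9, -6, -25] -> [-25, -6, -9] -> [-16, 3, 0]
  [0, -49, 12] -> [-49] -> [-47] -> [-47] -> [-38]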